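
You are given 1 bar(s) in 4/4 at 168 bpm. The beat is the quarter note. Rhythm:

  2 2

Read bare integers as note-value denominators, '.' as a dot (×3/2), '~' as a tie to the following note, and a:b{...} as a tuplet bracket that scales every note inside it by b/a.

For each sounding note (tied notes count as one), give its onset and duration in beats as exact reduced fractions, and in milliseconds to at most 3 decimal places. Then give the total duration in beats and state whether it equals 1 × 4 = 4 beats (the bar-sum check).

1) 0.0ms=0b +714.286ms=2b
2) 714.286ms=2b +714.286ms=2b
Σ=4b of 4 (168bpm 4/4) — PASS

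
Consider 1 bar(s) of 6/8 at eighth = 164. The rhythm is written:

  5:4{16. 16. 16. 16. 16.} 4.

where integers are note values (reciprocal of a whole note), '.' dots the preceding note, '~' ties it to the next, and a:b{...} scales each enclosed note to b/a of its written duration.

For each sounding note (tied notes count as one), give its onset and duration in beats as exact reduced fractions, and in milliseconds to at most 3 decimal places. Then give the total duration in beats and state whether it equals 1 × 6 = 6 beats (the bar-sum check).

1) 0.0ms=0b +219.512ms=3/5b
2) 219.512ms=3/5b +219.512ms=3/5b
3) 439.024ms=6/5b +219.512ms=3/5b
4) 658.537ms=9/5b +219.512ms=3/5b
5) 878.049ms=12/5b +219.512ms=3/5b
6) 1097.561ms=3b +1097.561ms=3b
Σ=6b of 6 (164bpm 6/8) — PASS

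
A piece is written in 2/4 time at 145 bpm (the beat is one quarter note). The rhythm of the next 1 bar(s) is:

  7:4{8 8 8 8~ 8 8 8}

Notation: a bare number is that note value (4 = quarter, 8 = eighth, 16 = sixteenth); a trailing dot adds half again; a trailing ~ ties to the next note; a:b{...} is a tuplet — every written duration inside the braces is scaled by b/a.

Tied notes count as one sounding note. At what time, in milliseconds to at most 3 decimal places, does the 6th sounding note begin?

note 6 onset = 12/7b = 709.36ms

1. 0.0ms @ 0 + 118.227ms (2/7)
2. 118.227ms @ 2/7 + 118.227ms (2/7)
3. 236.453ms @ 4/7 + 118.227ms (2/7)
4. 354.68ms @ 6/7 + 236.453ms (4/7)
5. 591.133ms @ 10/7 + 118.227ms (2/7)
6. 709.36ms @ 12/7 + 118.227ms (2/7)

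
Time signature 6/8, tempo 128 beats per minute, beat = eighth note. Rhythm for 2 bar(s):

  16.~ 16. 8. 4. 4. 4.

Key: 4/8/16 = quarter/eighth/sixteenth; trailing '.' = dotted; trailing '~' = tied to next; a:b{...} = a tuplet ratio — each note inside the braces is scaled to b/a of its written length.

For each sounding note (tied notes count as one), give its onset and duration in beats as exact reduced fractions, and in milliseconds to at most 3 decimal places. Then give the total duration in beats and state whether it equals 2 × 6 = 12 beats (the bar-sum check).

1) 0.0ms=0b +703.125ms=3/2b
2) 703.125ms=3/2b +703.125ms=3/2b
3) 1406.25ms=3b +1406.25ms=3b
4) 2812.5ms=6b +1406.25ms=3b
5) 4218.75ms=9b +1406.25ms=3b
Σ=12b of 12 (128bpm 6/8) — PASS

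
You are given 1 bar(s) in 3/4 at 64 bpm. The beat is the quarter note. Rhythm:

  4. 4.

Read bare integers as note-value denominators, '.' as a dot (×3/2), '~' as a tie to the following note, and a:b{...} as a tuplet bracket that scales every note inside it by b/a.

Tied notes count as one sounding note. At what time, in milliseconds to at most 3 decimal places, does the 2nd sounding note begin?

note 2 onset = 3/2b = 1406.25ms

1. 0.0ms @ 0 + 1406.25ms (3/2)
2. 1406.25ms @ 3/2 + 1406.25ms (3/2)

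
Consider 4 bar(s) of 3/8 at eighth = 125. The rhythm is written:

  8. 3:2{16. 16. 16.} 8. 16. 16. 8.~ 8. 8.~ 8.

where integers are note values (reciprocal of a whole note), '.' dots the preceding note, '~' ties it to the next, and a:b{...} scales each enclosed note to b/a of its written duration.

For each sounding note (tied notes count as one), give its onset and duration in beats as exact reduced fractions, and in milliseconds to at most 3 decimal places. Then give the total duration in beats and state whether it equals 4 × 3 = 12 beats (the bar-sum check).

1) 0.0ms=0b +720.0ms=3/2b
2) 720.0ms=3/2b +240.0ms=1/2b
3) 960.0ms=2b +240.0ms=1/2b
4) 1200.0ms=5/2b +240.0ms=1/2b
5) 1440.0ms=3b +720.0ms=3/2b
6) 2160.0ms=9/2b +360.0ms=3/4b
7) 2520.0ms=21/4b +360.0ms=3/4b
8) 2880.0ms=6b +1440.0ms=3b
9) 4320.0ms=9b +1440.0ms=3b
Σ=12b of 12 (125bpm 3/8) — PASS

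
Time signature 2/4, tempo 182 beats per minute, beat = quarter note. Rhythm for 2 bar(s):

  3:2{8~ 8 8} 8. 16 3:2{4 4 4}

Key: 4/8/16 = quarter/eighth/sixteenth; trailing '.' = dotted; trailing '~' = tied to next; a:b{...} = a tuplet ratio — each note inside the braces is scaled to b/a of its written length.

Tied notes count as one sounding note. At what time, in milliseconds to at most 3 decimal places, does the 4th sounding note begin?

note 4 onset = 7/4b = 576.923ms

1. 0.0ms @ 0 + 219.78ms (2/3)
2. 219.78ms @ 2/3 + 109.89ms (1/3)
3. 329.67ms @ 1 + 247.253ms (3/4)
4. 576.923ms @ 7/4 + 82.418ms (1/4)
5. 659.341ms @ 2 + 219.78ms (2/3)
6. 879.121ms @ 8/3 + 219.78ms (2/3)
7. 1098.901ms @ 10/3 + 219.78ms (2/3)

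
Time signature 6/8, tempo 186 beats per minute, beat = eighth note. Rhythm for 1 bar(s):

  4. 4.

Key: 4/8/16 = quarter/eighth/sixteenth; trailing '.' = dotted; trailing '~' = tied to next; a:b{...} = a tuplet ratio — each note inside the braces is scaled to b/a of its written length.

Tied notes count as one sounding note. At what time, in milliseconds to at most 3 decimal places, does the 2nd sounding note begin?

note 2 onset = 3b = 967.742ms

1. 0.0ms @ 0 + 967.742ms (3)
2. 967.742ms @ 3 + 967.742ms (3)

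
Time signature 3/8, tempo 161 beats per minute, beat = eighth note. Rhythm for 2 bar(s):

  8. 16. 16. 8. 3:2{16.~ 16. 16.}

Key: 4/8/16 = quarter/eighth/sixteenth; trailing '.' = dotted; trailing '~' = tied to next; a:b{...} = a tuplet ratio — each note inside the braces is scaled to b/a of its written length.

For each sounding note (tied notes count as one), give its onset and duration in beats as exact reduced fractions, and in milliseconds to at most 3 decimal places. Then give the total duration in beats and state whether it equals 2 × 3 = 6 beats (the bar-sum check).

1) 0.0ms=0b +559.006ms=3/2b
2) 559.006ms=3/2b +279.503ms=3/4b
3) 838.509ms=9/4b +279.503ms=3/4b
4) 1118.012ms=3b +559.006ms=3/2b
5) 1677.019ms=9/2b +372.671ms=1b
6) 2049.689ms=11/2b +186.335ms=1/2b
Σ=6b of 6 (161bpm 3/8) — PASS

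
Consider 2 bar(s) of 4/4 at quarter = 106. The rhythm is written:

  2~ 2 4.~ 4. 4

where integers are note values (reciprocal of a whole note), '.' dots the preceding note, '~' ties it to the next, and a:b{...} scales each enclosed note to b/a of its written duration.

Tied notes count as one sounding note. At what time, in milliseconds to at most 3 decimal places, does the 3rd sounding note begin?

note 3 onset = 7b = 3962.264ms

1. 0.0ms @ 0 + 2264.151ms (4)
2. 2264.151ms @ 4 + 1698.113ms (3)
3. 3962.264ms @ 7 + 566.038ms (1)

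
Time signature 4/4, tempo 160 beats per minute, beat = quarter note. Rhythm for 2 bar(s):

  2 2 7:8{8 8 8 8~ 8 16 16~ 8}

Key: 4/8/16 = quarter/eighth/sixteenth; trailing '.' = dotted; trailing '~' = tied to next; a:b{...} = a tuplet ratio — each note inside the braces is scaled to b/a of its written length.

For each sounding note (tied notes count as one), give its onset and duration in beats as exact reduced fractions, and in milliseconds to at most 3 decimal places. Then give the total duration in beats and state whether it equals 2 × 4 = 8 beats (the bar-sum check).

1) 0.0ms=0b +750.0ms=2b
2) 750.0ms=2b +750.0ms=2b
3) 1500.0ms=4b +214.286ms=4/7b
4) 1714.286ms=32/7b +214.286ms=4/7b
5) 1928.571ms=36/7b +214.286ms=4/7b
6) 2142.857ms=40/7b +428.571ms=8/7b
7) 2571.429ms=48/7b +107.143ms=2/7b
8) 2678.571ms=50/7b +321.429ms=6/7b
Σ=8b of 8 (160bpm 4/4) — PASS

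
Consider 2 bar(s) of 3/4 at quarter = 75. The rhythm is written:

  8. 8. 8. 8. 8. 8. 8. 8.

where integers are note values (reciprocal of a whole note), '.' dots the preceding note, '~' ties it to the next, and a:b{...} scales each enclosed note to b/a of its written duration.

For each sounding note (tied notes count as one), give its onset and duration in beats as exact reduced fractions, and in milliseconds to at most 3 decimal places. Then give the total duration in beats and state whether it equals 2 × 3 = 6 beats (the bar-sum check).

1) 0.0ms=0b +600.0ms=3/4b
2) 600.0ms=3/4b +600.0ms=3/4b
3) 1200.0ms=3/2b +600.0ms=3/4b
4) 1800.0ms=9/4b +600.0ms=3/4b
5) 2400.0ms=3b +600.0ms=3/4b
6) 3000.0ms=15/4b +600.0ms=3/4b
7) 3600.0ms=9/2b +600.0ms=3/4b
8) 4200.0ms=21/4b +600.0ms=3/4b
Σ=6b of 6 (75bpm 3/4) — PASS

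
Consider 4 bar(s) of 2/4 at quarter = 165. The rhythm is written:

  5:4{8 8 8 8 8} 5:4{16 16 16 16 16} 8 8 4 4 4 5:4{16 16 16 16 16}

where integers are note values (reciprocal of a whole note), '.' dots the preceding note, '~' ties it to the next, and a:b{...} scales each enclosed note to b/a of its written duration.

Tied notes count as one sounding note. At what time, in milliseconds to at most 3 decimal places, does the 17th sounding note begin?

note 17 onset = 36/5b = 2618.182ms

1. 0.0ms @ 0 + 145.455ms (2/5)
2. 145.455ms @ 2/5 + 145.455ms (2/5)
3. 290.909ms @ 4/5 + 145.455ms (2/5)
4. 436.364ms @ 6/5 + 145.455ms (2/5)
5. 581.818ms @ 8/5 + 145.455ms (2/5)
6. 727.273ms @ 2 + 72.727ms (1/5)
7. 800.0ms @ 11/5 + 72.727ms (1/5)
8. 872.727ms @ 12/5 + 72.727ms (1/5)
9. 945.455ms @ 13/5 + 72.727ms (1/5)
10. 1018.182ms @ 14/5 + 72.727ms (1/5)
11. 1090.909ms @ 3 + 181.818ms (1/2)
12. 1272.727ms @ 7/2 + 181.818ms (1/2)
13. 1454.545ms @ 4 + 363.636ms (1)
14. 1818.182ms @ 5 + 363.636ms (1)
15. 2181.818ms @ 6 + 363.636ms (1)
16. 2545.455ms @ 7 + 72.727ms (1/5)
17. 2618.182ms @ 36/5 + 72.727ms (1/5)
18. 2690.909ms @ 37/5 + 72.727ms (1/5)
19. 2763.636ms @ 38/5 + 72.727ms (1/5)
20. 2836.364ms @ 39/5 + 72.727ms (1/5)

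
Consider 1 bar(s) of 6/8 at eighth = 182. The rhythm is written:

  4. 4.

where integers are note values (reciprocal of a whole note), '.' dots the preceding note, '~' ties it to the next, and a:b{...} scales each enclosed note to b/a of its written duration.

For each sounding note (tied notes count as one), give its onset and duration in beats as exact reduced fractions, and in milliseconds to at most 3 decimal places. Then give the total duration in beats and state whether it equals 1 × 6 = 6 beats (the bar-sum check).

1) 0.0ms=0b +989.011ms=3b
2) 989.011ms=3b +989.011ms=3b
Σ=6b of 6 (182bpm 6/8) — PASS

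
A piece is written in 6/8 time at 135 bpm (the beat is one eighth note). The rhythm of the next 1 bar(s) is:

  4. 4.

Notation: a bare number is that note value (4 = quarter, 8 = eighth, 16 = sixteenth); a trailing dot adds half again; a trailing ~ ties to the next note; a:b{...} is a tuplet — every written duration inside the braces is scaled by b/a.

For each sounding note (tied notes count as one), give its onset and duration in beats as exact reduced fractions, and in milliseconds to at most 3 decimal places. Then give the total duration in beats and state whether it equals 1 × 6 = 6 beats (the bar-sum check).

1) 0.0ms=0b +1333.333ms=3b
2) 1333.333ms=3b +1333.333ms=3b
Σ=6b of 6 (135bpm 6/8) — PASS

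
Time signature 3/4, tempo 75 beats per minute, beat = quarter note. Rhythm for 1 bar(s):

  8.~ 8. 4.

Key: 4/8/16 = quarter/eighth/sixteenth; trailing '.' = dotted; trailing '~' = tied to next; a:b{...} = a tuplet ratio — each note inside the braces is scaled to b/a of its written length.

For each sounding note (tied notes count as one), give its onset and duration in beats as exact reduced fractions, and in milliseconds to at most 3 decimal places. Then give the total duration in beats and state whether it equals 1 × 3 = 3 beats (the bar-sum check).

1) 0.0ms=0b +1200.0ms=3/2b
2) 1200.0ms=3/2b +1200.0ms=3/2b
Σ=3b of 3 (75bpm 3/4) — PASS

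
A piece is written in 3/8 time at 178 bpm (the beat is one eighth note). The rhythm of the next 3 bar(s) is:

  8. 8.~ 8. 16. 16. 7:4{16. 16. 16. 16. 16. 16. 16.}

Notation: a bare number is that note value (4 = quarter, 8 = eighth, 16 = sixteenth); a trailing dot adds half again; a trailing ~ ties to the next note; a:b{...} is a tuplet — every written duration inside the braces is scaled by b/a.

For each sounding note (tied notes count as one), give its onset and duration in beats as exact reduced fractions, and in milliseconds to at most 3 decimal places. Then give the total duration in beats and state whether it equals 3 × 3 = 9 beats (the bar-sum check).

1) 0.0ms=0b +505.618ms=3/2b
2) 505.618ms=3/2b +1011.236ms=3b
3) 1516.854ms=9/2b +252.809ms=3/4b
4) 1769.663ms=21/4b +252.809ms=3/4b
5) 2022.472ms=6b +144.462ms=3/7b
6) 2166.934ms=45/7b +144.462ms=3/7b
7) 2311.396ms=48/7b +144.462ms=3/7b
8) 2455.859ms=51/7b +144.462ms=3/7b
9) 2600.321ms=54/7b +144.462ms=3/7b
10) 2744.783ms=57/7b +144.462ms=3/7b
11) 2889.246ms=60/7b +144.462ms=3/7b
Σ=9b of 9 (178bpm 3/8) — PASS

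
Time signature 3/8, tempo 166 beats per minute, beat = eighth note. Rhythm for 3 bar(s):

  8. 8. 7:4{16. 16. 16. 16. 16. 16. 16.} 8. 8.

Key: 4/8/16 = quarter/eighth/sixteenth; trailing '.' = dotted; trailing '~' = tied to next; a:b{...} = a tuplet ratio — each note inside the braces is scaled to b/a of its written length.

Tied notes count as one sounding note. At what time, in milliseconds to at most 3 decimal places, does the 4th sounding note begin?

1. 0.0ms @ 0 + 542.169ms (3/2)
2. 542.169ms @ 3/2 + 542.169ms (3/2)
3. 1084.337ms @ 3 + 154.905ms (3/7)
4. 1239.243ms @ 24/7 + 154.905ms (3/7)
5. 1394.148ms @ 27/7 + 154.905ms (3/7)
6. 1549.053ms @ 30/7 + 154.905ms (3/7)
7. 1703.959ms @ 33/7 + 154.905ms (3/7)
8. 1858.864ms @ 36/7 + 154.905ms (3/7)
9. 2013.769ms @ 39/7 + 154.905ms (3/7)
10. 2168.675ms @ 6 + 542.169ms (3/2)
11. 2710.843ms @ 15/2 + 542.169ms (3/2)

note 4 onset = 24/7b = 1239.243ms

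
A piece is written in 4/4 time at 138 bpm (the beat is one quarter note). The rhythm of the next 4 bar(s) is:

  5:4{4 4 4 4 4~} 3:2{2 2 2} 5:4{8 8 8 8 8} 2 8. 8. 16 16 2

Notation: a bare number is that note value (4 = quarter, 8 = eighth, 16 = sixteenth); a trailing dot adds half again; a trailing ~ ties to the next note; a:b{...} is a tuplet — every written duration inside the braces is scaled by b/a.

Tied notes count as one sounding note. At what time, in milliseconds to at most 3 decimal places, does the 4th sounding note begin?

1. 0.0ms @ 0 + 347.826ms (4/5)
2. 347.826ms @ 4/5 + 347.826ms (4/5)
3. 695.652ms @ 8/5 + 347.826ms (4/5)
4. 1043.478ms @ 12/5 + 347.826ms (4/5)
5. 1391.304ms @ 16/5 + 927.536ms (32/15)
6. 2318.841ms @ 16/3 + 579.71ms (4/3)
7. 2898.551ms @ 20/3 + 579.71ms (4/3)
8. 3478.261ms @ 8 + 173.913ms (2/5)
9. 3652.174ms @ 42/5 + 173.913ms (2/5)
10. 3826.087ms @ 44/5 + 173.913ms (2/5)
11. 4000.0ms @ 46/5 + 173.913ms (2/5)
12. 4173.913ms @ 48/5 + 173.913ms (2/5)
13. 4347.826ms @ 10 + 869.565ms (2)
14. 5217.391ms @ 12 + 326.087ms (3/4)
15. 5543.478ms @ 51/4 + 326.087ms (3/4)
16. 5869.565ms @ 27/2 + 108.696ms (1/4)
17. 5978.261ms @ 55/4 + 108.696ms (1/4)
18. 6086.957ms @ 14 + 869.565ms (2)

note 4 onset = 12/5b = 1043.478ms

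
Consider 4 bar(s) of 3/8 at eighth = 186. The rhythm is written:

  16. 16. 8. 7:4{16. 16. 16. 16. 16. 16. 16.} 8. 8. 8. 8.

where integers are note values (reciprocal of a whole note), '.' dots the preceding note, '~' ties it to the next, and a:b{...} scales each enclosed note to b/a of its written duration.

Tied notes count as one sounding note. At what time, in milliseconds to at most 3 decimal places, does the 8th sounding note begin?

1. 0.0ms @ 0 + 241.935ms (3/4)
2. 241.935ms @ 3/4 + 241.935ms (3/4)
3. 483.871ms @ 3/2 + 483.871ms (3/2)
4. 967.742ms @ 3 + 138.249ms (3/7)
5. 1105.991ms @ 24/7 + 138.249ms (3/7)
6. 1244.24ms @ 27/7 + 138.249ms (3/7)
7. 1382.488ms @ 30/7 + 138.249ms (3/7)
8. 1520.737ms @ 33/7 + 138.249ms (3/7)
9. 1658.986ms @ 36/7 + 138.249ms (3/7)
10. 1797.235ms @ 39/7 + 138.249ms (3/7)
11. 1935.484ms @ 6 + 483.871ms (3/2)
12. 2419.355ms @ 15/2 + 483.871ms (3/2)
13. 2903.226ms @ 9 + 483.871ms (3/2)
14. 3387.097ms @ 21/2 + 483.871ms (3/2)

note 8 onset = 33/7b = 1520.737ms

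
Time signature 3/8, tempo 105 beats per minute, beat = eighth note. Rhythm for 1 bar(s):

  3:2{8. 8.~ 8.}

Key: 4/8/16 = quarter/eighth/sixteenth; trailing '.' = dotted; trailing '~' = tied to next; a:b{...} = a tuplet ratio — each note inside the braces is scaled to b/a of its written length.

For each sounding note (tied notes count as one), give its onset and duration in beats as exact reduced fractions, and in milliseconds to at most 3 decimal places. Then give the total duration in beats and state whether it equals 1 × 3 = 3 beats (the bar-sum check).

1) 0.0ms=0b +571.429ms=1b
2) 571.429ms=1b +1142.857ms=2b
Σ=3b of 3 (105bpm 3/8) — PASS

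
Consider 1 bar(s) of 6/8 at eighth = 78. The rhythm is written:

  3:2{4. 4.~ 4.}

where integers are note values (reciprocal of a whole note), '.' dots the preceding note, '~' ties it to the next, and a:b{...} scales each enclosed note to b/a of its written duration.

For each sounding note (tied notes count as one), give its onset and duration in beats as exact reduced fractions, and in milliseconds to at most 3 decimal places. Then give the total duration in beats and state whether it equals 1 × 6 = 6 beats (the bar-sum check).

1) 0.0ms=0b +1538.462ms=2b
2) 1538.462ms=2b +3076.923ms=4b
Σ=6b of 6 (78bpm 6/8) — PASS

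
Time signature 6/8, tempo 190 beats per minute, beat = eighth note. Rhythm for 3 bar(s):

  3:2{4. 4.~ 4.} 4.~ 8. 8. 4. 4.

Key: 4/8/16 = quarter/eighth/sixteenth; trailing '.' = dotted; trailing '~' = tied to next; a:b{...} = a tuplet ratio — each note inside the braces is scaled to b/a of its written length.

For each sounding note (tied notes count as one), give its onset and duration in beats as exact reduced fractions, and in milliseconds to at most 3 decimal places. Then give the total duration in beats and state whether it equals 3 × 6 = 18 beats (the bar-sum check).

1) 0.0ms=0b +631.579ms=2b
2) 631.579ms=2b +1263.158ms=4b
3) 1894.737ms=6b +1421.053ms=9/2b
4) 3315.789ms=21/2b +473.684ms=3/2b
5) 3789.474ms=12b +947.368ms=3b
6) 4736.842ms=15b +947.368ms=3b
Σ=18b of 18 (190bpm 6/8) — PASS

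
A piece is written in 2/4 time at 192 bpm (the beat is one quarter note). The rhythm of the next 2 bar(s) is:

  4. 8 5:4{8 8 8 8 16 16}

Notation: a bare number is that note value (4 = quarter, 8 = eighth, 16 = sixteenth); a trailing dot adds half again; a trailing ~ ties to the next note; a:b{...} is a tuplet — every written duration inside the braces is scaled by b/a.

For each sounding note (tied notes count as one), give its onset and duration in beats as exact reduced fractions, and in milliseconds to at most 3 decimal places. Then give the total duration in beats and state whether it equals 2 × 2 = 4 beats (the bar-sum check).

1) 0.0ms=0b +468.75ms=3/2b
2) 468.75ms=3/2b +156.25ms=1/2b
3) 625.0ms=2b +125.0ms=2/5b
4) 750.0ms=12/5b +125.0ms=2/5b
5) 875.0ms=14/5b +125.0ms=2/5b
6) 1000.0ms=16/5b +125.0ms=2/5b
7) 1125.0ms=18/5b +62.5ms=1/5b
8) 1187.5ms=19/5b +62.5ms=1/5b
Σ=4b of 4 (192bpm 2/4) — PASS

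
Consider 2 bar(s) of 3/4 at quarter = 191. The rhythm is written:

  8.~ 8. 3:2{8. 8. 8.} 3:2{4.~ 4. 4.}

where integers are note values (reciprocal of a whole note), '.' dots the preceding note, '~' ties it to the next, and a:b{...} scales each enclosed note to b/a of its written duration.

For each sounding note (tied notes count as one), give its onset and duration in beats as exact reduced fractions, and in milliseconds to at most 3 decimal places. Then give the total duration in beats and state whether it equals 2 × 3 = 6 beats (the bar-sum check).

1) 0.0ms=0b +471.204ms=3/2b
2) 471.204ms=3/2b +157.068ms=1/2b
3) 628.272ms=2b +157.068ms=1/2b
4) 785.34ms=5/2b +157.068ms=1/2b
5) 942.408ms=3b +628.272ms=2b
6) 1570.681ms=5b +314.136ms=1b
Σ=6b of 6 (191bpm 3/4) — PASS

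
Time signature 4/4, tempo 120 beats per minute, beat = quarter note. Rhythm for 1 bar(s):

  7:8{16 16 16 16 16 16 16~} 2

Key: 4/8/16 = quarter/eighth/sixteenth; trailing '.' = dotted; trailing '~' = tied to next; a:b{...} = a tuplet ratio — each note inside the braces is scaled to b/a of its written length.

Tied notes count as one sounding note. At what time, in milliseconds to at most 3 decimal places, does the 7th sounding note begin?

1. 0.0ms @ 0 + 142.857ms (2/7)
2. 142.857ms @ 2/7 + 142.857ms (2/7)
3. 285.714ms @ 4/7 + 142.857ms (2/7)
4. 428.571ms @ 6/7 + 142.857ms (2/7)
5. 571.429ms @ 8/7 + 142.857ms (2/7)
6. 714.286ms @ 10/7 + 142.857ms (2/7)
7. 857.143ms @ 12/7 + 1142.857ms (16/7)

note 7 onset = 12/7b = 857.143ms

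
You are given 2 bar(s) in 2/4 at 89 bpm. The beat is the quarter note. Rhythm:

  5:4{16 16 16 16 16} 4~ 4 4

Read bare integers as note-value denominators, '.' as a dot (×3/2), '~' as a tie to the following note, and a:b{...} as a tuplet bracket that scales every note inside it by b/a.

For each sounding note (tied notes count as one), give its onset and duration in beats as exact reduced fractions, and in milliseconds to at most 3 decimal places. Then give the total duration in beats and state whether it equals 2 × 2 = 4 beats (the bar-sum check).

1) 0.0ms=0b +134.831ms=1/5b
2) 134.831ms=1/5b +134.831ms=1/5b
3) 269.663ms=2/5b +134.831ms=1/5b
4) 404.494ms=3/5b +134.831ms=1/5b
5) 539.326ms=4/5b +134.831ms=1/5b
6) 674.157ms=1b +1348.315ms=2b
7) 2022.472ms=3b +674.157ms=1b
Σ=4b of 4 (89bpm 2/4) — PASS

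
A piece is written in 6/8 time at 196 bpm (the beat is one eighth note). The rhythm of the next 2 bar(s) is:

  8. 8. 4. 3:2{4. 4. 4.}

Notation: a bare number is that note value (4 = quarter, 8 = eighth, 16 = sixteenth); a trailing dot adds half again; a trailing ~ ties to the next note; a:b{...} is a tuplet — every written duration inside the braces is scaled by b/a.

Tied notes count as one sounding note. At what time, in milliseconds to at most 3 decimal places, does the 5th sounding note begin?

1. 0.0ms @ 0 + 459.184ms (3/2)
2. 459.184ms @ 3/2 + 459.184ms (3/2)
3. 918.367ms @ 3 + 918.367ms (3)
4. 1836.735ms @ 6 + 612.245ms (2)
5. 2448.98ms @ 8 + 612.245ms (2)
6. 3061.224ms @ 10 + 612.245ms (2)

note 5 onset = 8b = 2448.98ms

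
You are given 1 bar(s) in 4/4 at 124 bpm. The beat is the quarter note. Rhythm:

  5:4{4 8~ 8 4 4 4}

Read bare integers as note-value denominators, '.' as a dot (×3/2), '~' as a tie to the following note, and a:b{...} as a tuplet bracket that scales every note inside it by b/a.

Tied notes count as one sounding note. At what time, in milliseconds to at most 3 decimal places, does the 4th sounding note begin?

1. 0.0ms @ 0 + 387.097ms (4/5)
2. 387.097ms @ 4/5 + 387.097ms (4/5)
3. 774.194ms @ 8/5 + 387.097ms (4/5)
4. 1161.29ms @ 12/5 + 387.097ms (4/5)
5. 1548.387ms @ 16/5 + 387.097ms (4/5)

note 4 onset = 12/5b = 1161.29ms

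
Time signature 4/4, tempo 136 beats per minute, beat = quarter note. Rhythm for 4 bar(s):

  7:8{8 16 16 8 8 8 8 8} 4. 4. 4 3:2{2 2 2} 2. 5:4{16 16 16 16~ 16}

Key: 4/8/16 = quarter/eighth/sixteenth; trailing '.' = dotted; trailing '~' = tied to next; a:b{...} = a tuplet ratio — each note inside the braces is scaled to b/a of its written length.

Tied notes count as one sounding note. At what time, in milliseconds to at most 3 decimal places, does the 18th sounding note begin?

1. 0.0ms @ 0 + 252.101ms (4/7)
2. 252.101ms @ 4/7 + 126.05ms (2/7)
3. 378.151ms @ 6/7 + 126.05ms (2/7)
4. 504.202ms @ 8/7 + 252.101ms (4/7)
5. 756.303ms @ 12/7 + 252.101ms (4/7)
6. 1008.403ms @ 16/7 + 252.101ms (4/7)
7. 1260.504ms @ 20/7 + 252.101ms (4/7)
8. 1512.605ms @ 24/7 + 252.101ms (4/7)
9. 1764.706ms @ 4 + 661.765ms (3/2)
10. 2426.471ms @ 11/2 + 661.765ms (3/2)
11. 3088.235ms @ 7 + 441.176ms (1)
12. 3529.412ms @ 8 + 588.235ms (4/3)
13. 4117.647ms @ 28/3 + 588.235ms (4/3)
14. 4705.882ms @ 32/3 + 588.235ms (4/3)
15. 5294.118ms @ 12 + 1323.529ms (3)
16. 6617.647ms @ 15 + 88.235ms (1/5)
17. 6705.882ms @ 76/5 + 88.235ms (1/5)
18. 6794.118ms @ 77/5 + 88.235ms (1/5)
19. 6882.353ms @ 78/5 + 176.471ms (2/5)

note 18 onset = 77/5b = 6794.118ms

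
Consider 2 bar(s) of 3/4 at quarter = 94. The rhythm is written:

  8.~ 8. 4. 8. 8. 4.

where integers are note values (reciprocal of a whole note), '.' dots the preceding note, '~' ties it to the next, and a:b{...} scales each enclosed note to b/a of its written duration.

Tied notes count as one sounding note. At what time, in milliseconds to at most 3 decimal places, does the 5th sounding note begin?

note 5 onset = 9/2b = 2872.34ms

1. 0.0ms @ 0 + 957.447ms (3/2)
2. 957.447ms @ 3/2 + 957.447ms (3/2)
3. 1914.894ms @ 3 + 478.723ms (3/4)
4. 2393.617ms @ 15/4 + 478.723ms (3/4)
5. 2872.34ms @ 9/2 + 957.447ms (3/2)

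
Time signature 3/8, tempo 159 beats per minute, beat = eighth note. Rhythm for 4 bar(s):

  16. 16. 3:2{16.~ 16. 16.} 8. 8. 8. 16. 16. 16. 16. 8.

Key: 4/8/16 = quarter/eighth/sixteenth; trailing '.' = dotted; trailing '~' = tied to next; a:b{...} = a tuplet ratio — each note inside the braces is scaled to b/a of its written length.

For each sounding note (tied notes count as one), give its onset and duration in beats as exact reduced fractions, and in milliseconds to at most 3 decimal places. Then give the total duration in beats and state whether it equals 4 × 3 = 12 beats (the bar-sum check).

1) 0.0ms=0b +283.019ms=3/4b
2) 283.019ms=3/4b +283.019ms=3/4b
3) 566.038ms=3/2b +377.358ms=1b
4) 943.396ms=5/2b +188.679ms=1/2b
5) 1132.075ms=3b +566.038ms=3/2b
6) 1698.113ms=9/2b +566.038ms=3/2b
7) 2264.151ms=6b +566.038ms=3/2b
8) 2830.189ms=15/2b +283.019ms=3/4b
9) 3113.208ms=33/4b +283.019ms=3/4b
10) 3396.226ms=9b +283.019ms=3/4b
11) 3679.245ms=39/4b +283.019ms=3/4b
12) 3962.264ms=21/2b +566.038ms=3/2b
Σ=12b of 12 (159bpm 3/8) — PASS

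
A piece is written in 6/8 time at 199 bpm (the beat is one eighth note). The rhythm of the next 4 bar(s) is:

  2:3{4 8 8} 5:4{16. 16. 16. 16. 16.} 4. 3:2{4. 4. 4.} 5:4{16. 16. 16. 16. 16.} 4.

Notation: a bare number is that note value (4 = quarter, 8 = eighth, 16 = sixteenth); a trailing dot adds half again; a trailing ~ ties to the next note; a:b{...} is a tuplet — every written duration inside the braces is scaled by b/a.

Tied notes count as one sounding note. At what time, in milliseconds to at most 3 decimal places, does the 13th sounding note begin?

note 13 onset = 18b = 5427.136ms

1. 0.0ms @ 0 + 904.523ms (3)
2. 904.523ms @ 3 + 452.261ms (3/2)
3. 1356.784ms @ 9/2 + 452.261ms (3/2)
4. 1809.045ms @ 6 + 180.905ms (3/5)
5. 1989.95ms @ 33/5 + 180.905ms (3/5)
6. 2170.854ms @ 36/5 + 180.905ms (3/5)
7. 2351.759ms @ 39/5 + 180.905ms (3/5)
8. 2532.663ms @ 42/5 + 180.905ms (3/5)
9. 2713.568ms @ 9 + 904.523ms (3)
10. 3618.09ms @ 12 + 603.015ms (2)
11. 4221.106ms @ 14 + 603.015ms (2)
12. 4824.121ms @ 16 + 603.015ms (2)
13. 5427.136ms @ 18 + 180.905ms (3/5)
14. 5608.04ms @ 93/5 + 180.905ms (3/5)
15. 5788.945ms @ 96/5 + 180.905ms (3/5)
16. 5969.849ms @ 99/5 + 180.905ms (3/5)
17. 6150.754ms @ 102/5 + 180.905ms (3/5)
18. 6331.658ms @ 21 + 904.523ms (3)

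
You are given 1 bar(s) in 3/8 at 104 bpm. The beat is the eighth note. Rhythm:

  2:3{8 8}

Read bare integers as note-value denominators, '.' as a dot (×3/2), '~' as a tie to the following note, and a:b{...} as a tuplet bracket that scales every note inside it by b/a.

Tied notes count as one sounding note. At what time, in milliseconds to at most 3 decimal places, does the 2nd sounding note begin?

1. 0.0ms @ 0 + 865.385ms (3/2)
2. 865.385ms @ 3/2 + 865.385ms (3/2)

note 2 onset = 3/2b = 865.385ms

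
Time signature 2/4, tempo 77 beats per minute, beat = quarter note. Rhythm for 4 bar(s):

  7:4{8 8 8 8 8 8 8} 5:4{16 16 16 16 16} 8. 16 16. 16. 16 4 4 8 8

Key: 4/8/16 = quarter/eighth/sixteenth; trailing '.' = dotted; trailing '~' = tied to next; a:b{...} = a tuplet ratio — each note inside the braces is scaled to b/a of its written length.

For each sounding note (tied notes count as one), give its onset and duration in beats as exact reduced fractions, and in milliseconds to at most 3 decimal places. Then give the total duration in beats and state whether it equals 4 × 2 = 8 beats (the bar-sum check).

1) 0.0ms=0b +222.635ms=2/7b
2) 222.635ms=2/7b +222.635ms=2/7b
3) 445.269ms=4/7b +222.635ms=2/7b
4) 667.904ms=6/7b +222.635ms=2/7b
5) 890.538ms=8/7b +222.635ms=2/7b
6) 1113.173ms=10/7b +222.635ms=2/7b
7) 1335.807ms=12/7b +222.635ms=2/7b
8) 1558.442ms=2b +155.844ms=1/5b
9) 1714.286ms=11/5b +155.844ms=1/5b
10) 1870.13ms=12/5b +155.844ms=1/5b
11) 2025.974ms=13/5b +155.844ms=1/5b
12) 2181.818ms=14/5b +155.844ms=1/5b
13) 2337.662ms=3b +584.416ms=3/4b
14) 2922.078ms=15/4b +194.805ms=1/4b
15) 3116.883ms=4b +292.208ms=3/8b
16) 3409.091ms=35/8b +292.208ms=3/8b
17) 3701.299ms=19/4b +194.805ms=1/4b
18) 3896.104ms=5b +779.221ms=1b
19) 4675.325ms=6b +779.221ms=1b
20) 5454.545ms=7b +389.61ms=1/2b
21) 5844.156ms=15/2b +389.61ms=1/2b
Σ=8b of 8 (77bpm 2/4) — PASS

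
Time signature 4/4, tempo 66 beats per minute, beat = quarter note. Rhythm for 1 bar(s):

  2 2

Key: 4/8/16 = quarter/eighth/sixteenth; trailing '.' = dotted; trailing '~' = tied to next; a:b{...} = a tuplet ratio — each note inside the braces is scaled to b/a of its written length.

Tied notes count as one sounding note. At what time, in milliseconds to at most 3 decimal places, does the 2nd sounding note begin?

1. 0.0ms @ 0 + 1818.182ms (2)
2. 1818.182ms @ 2 + 1818.182ms (2)

note 2 onset = 2b = 1818.182ms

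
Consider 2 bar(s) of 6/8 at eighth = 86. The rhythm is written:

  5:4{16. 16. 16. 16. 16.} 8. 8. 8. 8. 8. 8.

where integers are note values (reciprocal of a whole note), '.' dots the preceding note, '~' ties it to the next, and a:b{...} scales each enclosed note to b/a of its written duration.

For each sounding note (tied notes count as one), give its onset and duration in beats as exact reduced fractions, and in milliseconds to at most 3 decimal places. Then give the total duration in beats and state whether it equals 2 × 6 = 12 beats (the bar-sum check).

1) 0.0ms=0b +418.605ms=3/5b
2) 418.605ms=3/5b +418.605ms=3/5b
3) 837.209ms=6/5b +418.605ms=3/5b
4) 1255.814ms=9/5b +418.605ms=3/5b
5) 1674.419ms=12/5b +418.605ms=3/5b
6) 2093.023ms=3b +1046.512ms=3/2b
7) 3139.535ms=9/2b +1046.512ms=3/2b
8) 4186.047ms=6b +1046.512ms=3/2b
9) 5232.558ms=15/2b +1046.512ms=3/2b
10) 6279.07ms=9b +1046.512ms=3/2b
11) 7325.581ms=21/2b +1046.512ms=3/2b
Σ=12b of 12 (86bpm 6/8) — PASS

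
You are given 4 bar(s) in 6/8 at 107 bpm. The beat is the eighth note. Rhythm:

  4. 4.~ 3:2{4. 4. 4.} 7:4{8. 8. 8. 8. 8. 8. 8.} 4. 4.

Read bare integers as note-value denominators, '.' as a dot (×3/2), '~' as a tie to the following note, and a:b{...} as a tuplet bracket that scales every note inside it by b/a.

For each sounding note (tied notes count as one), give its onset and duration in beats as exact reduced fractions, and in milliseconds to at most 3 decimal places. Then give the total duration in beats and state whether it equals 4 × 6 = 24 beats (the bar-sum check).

1) 0.0ms=0b +1682.243ms=3b
2) 1682.243ms=3b +2803.738ms=5b
3) 4485.981ms=8b +1121.495ms=2b
4) 5607.477ms=10b +1121.495ms=2b
5) 6728.972ms=12b +480.641ms=6/7b
6) 7209.613ms=90/7b +480.641ms=6/7b
7) 7690.254ms=96/7b +480.641ms=6/7b
8) 8170.895ms=102/7b +480.641ms=6/7b
9) 8651.535ms=108/7b +480.641ms=6/7b
10) 9132.176ms=114/7b +480.641ms=6/7b
11) 9612.817ms=120/7b +480.641ms=6/7b
12) 10093.458ms=18b +1682.243ms=3b
13) 11775.701ms=21b +1682.243ms=3b
Σ=24b of 24 (107bpm 6/8) — PASS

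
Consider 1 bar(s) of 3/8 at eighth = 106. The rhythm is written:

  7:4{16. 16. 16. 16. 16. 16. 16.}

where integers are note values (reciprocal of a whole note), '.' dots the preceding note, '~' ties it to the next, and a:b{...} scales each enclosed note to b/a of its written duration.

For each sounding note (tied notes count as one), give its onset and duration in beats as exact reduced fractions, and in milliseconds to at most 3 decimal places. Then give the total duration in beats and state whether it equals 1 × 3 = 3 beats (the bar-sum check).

1) 0.0ms=0b +242.588ms=3/7b
2) 242.588ms=3/7b +242.588ms=3/7b
3) 485.175ms=6/7b +242.588ms=3/7b
4) 727.763ms=9/7b +242.588ms=3/7b
5) 970.35ms=12/7b +242.588ms=3/7b
6) 1212.938ms=15/7b +242.588ms=3/7b
7) 1455.526ms=18/7b +242.588ms=3/7b
Σ=3b of 3 (106bpm 3/8) — PASS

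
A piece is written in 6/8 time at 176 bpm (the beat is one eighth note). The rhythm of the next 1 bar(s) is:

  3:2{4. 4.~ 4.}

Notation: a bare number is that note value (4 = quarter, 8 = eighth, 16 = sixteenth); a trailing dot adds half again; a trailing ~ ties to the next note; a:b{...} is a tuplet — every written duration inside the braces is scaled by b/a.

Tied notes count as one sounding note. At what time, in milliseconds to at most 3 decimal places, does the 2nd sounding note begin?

1. 0.0ms @ 0 + 681.818ms (2)
2. 681.818ms @ 2 + 1363.636ms (4)

note 2 onset = 2b = 681.818ms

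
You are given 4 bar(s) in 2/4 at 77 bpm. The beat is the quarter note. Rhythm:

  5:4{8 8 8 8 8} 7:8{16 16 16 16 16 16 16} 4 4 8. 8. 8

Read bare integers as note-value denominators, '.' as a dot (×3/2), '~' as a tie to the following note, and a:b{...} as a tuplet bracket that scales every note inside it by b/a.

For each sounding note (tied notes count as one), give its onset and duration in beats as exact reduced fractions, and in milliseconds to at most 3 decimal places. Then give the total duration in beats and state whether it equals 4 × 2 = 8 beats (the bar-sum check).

1) 0.0ms=0b +311.688ms=2/5b
2) 311.688ms=2/5b +311.688ms=2/5b
3) 623.377ms=4/5b +311.688ms=2/5b
4) 935.065ms=6/5b +311.688ms=2/5b
5) 1246.753ms=8/5b +311.688ms=2/5b
6) 1558.442ms=2b +222.635ms=2/7b
7) 1781.076ms=16/7b +222.635ms=2/7b
8) 2003.711ms=18/7b +222.635ms=2/7b
9) 2226.345ms=20/7b +222.635ms=2/7b
10) 2448.98ms=22/7b +222.635ms=2/7b
11) 2671.614ms=24/7b +222.635ms=2/7b
12) 2894.249ms=26/7b +222.635ms=2/7b
13) 3116.883ms=4b +779.221ms=1b
14) 3896.104ms=5b +779.221ms=1b
15) 4675.325ms=6b +584.416ms=3/4b
16) 5259.74ms=27/4b +584.416ms=3/4b
17) 5844.156ms=15/2b +389.61ms=1/2b
Σ=8b of 8 (77bpm 2/4) — PASS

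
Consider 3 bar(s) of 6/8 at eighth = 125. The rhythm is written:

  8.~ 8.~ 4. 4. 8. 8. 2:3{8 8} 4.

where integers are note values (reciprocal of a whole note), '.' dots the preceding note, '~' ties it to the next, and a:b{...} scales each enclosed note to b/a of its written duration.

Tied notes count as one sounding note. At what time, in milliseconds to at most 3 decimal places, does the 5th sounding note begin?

note 5 onset = 12b = 5760.0ms

1. 0.0ms @ 0 + 2880.0ms (6)
2. 2880.0ms @ 6 + 1440.0ms (3)
3. 4320.0ms @ 9 + 720.0ms (3/2)
4. 5040.0ms @ 21/2 + 720.0ms (3/2)
5. 5760.0ms @ 12 + 720.0ms (3/2)
6. 6480.0ms @ 27/2 + 720.0ms (3/2)
7. 7200.0ms @ 15 + 1440.0ms (3)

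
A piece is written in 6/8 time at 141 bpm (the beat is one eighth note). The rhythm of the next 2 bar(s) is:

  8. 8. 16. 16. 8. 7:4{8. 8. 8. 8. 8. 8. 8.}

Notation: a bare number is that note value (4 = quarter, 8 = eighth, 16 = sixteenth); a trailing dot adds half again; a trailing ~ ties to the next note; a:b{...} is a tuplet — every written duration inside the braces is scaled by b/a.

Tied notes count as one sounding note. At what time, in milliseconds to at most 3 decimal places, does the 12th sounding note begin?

note 12 onset = 78/7b = 4741.641ms

1. 0.0ms @ 0 + 638.298ms (3/2)
2. 638.298ms @ 3/2 + 638.298ms (3/2)
3. 1276.596ms @ 3 + 319.149ms (3/4)
4. 1595.745ms @ 15/4 + 319.149ms (3/4)
5. 1914.894ms @ 9/2 + 638.298ms (3/2)
6. 2553.191ms @ 6 + 364.742ms (6/7)
7. 2917.933ms @ 48/7 + 364.742ms (6/7)
8. 3282.675ms @ 54/7 + 364.742ms (6/7)
9. 3647.416ms @ 60/7 + 364.742ms (6/7)
10. 4012.158ms @ 66/7 + 364.742ms (6/7)
11. 4376.9ms @ 72/7 + 364.742ms (6/7)
12. 4741.641ms @ 78/7 + 364.742ms (6/7)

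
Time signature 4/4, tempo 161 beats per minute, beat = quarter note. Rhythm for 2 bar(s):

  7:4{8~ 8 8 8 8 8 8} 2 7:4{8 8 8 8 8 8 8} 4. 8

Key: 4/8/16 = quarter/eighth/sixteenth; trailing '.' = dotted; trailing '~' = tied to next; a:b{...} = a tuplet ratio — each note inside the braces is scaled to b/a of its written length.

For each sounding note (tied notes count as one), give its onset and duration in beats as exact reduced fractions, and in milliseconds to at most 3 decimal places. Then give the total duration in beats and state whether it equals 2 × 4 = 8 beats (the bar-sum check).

1) 0.0ms=0b +212.955ms=4/7b
2) 212.955ms=4/7b +106.477ms=2/7b
3) 319.432ms=6/7b +106.477ms=2/7b
4) 425.909ms=8/7b +106.477ms=2/7b
5) 532.387ms=10/7b +106.477ms=2/7b
6) 638.864ms=12/7b +106.477ms=2/7b
7) 745.342ms=2b +745.342ms=2b
8) 1490.683ms=4b +106.477ms=2/7b
9) 1597.161ms=30/7b +106.477ms=2/7b
10) 1703.638ms=32/7b +106.477ms=2/7b
11) 1810.115ms=34/7b +106.477ms=2/7b
12) 1916.593ms=36/7b +106.477ms=2/7b
13) 2023.07ms=38/7b +106.477ms=2/7b
14) 2129.547ms=40/7b +106.477ms=2/7b
15) 2236.025ms=6b +559.006ms=3/2b
16) 2795.031ms=15/2b +186.335ms=1/2b
Σ=8b of 8 (161bpm 4/4) — PASS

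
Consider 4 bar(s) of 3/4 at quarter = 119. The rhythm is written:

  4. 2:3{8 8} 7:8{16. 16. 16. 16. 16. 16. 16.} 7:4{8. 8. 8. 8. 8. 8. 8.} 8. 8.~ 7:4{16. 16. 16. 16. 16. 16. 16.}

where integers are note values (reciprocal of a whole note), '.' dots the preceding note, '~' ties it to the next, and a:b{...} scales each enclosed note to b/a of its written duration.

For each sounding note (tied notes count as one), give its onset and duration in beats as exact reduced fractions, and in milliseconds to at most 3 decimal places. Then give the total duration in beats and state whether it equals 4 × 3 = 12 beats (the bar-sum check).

1) 0.0ms=0b +756.303ms=3/2b
2) 756.303ms=3/2b +378.151ms=3/4b
3) 1134.454ms=9/4b +378.151ms=3/4b
4) 1512.605ms=3b +216.086ms=3/7b
5) 1728.691ms=24/7b +216.086ms=3/7b
6) 1944.778ms=27/7b +216.086ms=3/7b
7) 2160.864ms=30/7b +216.086ms=3/7b
8) 2376.951ms=33/7b +216.086ms=3/7b
9) 2593.037ms=36/7b +216.086ms=3/7b
10) 2809.124ms=39/7b +216.086ms=3/7b
11) 3025.21ms=6b +216.086ms=3/7b
12) 3241.297ms=45/7b +216.086ms=3/7b
13) 3457.383ms=48/7b +216.086ms=3/7b
14) 3673.469ms=51/7b +216.086ms=3/7b
15) 3889.556ms=54/7b +216.086ms=3/7b
16) 4105.642ms=57/7b +216.086ms=3/7b
17) 4321.729ms=60/7b +216.086ms=3/7b
18) 4537.815ms=9b +378.151ms=3/4b
19) 4915.966ms=39/4b +486.194ms=27/28b
20) 5402.161ms=75/7b +108.043ms=3/14b
21) 5510.204ms=153/14b +108.043ms=3/14b
22) 5618.247ms=78/7b +108.043ms=3/14b
23) 5726.291ms=159/14b +108.043ms=3/14b
24) 5834.334ms=81/7b +108.043ms=3/14b
25) 5942.377ms=165/14b +108.043ms=3/14b
Σ=12b of 12 (119bpm 3/4) — PASS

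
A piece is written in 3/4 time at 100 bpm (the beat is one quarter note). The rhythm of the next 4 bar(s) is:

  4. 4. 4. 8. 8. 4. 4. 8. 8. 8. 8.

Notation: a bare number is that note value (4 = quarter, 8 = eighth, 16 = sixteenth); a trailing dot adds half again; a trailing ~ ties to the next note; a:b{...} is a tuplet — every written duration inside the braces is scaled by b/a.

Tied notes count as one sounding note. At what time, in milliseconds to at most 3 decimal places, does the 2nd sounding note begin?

1. 0.0ms @ 0 + 900.0ms (3/2)
2. 900.0ms @ 3/2 + 900.0ms (3/2)
3. 1800.0ms @ 3 + 900.0ms (3/2)
4. 2700.0ms @ 9/2 + 450.0ms (3/4)
5. 3150.0ms @ 21/4 + 450.0ms (3/4)
6. 3600.0ms @ 6 + 900.0ms (3/2)
7. 4500.0ms @ 15/2 + 900.0ms (3/2)
8. 5400.0ms @ 9 + 450.0ms (3/4)
9. 5850.0ms @ 39/4 + 450.0ms (3/4)
10. 6300.0ms @ 21/2 + 450.0ms (3/4)
11. 6750.0ms @ 45/4 + 450.0ms (3/4)

note 2 onset = 3/2b = 900.0ms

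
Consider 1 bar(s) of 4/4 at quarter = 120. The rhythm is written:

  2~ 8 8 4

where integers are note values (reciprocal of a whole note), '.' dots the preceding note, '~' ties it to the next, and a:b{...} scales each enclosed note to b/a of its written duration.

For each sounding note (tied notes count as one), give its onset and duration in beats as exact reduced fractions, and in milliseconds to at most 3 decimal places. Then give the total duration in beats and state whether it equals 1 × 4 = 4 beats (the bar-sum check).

1) 0.0ms=0b +1250.0ms=5/2b
2) 1250.0ms=5/2b +250.0ms=1/2b
3) 1500.0ms=3b +500.0ms=1b
Σ=4b of 4 (120bpm 4/4) — PASS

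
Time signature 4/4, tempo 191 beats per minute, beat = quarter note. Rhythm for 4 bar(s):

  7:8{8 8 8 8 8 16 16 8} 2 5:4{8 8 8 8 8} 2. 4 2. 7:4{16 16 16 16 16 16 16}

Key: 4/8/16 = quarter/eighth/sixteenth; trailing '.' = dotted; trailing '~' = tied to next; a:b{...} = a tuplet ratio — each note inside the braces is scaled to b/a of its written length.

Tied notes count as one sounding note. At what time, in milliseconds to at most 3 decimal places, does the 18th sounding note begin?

1. 0.0ms @ 0 + 179.506ms (4/7)
2. 179.506ms @ 4/7 + 179.506ms (4/7)
3. 359.013ms @ 8/7 + 179.506ms (4/7)
4. 538.519ms @ 12/7 + 179.506ms (4/7)
5. 718.025ms @ 16/7 + 179.506ms (4/7)
6. 897.532ms @ 20/7 + 89.753ms (2/7)
7. 987.285ms @ 22/7 + 89.753ms (2/7)
8. 1077.038ms @ 24/7 + 179.506ms (4/7)
9. 1256.545ms @ 4 + 628.272ms (2)
10. 1884.817ms @ 6 + 125.654ms (2/5)
11. 2010.471ms @ 32/5 + 125.654ms (2/5)
12. 2136.126ms @ 34/5 + 125.654ms (2/5)
13. 2261.78ms @ 36/5 + 125.654ms (2/5)
14. 2387.435ms @ 38/5 + 125.654ms (2/5)
15. 2513.089ms @ 8 + 942.408ms (3)
16. 3455.497ms @ 11 + 314.136ms (1)
17. 3769.634ms @ 12 + 942.408ms (3)
18. 4712.042ms @ 15 + 44.877ms (1/7)
19. 4756.918ms @ 106/7 + 44.877ms (1/7)
20. 4801.795ms @ 107/7 + 44.877ms (1/7)
21. 4846.672ms @ 108/7 + 44.877ms (1/7)
22. 4891.548ms @ 109/7 + 44.877ms (1/7)
23. 4936.425ms @ 110/7 + 44.877ms (1/7)
24. 4981.301ms @ 111/7 + 44.877ms (1/7)

note 18 onset = 15b = 4712.042ms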